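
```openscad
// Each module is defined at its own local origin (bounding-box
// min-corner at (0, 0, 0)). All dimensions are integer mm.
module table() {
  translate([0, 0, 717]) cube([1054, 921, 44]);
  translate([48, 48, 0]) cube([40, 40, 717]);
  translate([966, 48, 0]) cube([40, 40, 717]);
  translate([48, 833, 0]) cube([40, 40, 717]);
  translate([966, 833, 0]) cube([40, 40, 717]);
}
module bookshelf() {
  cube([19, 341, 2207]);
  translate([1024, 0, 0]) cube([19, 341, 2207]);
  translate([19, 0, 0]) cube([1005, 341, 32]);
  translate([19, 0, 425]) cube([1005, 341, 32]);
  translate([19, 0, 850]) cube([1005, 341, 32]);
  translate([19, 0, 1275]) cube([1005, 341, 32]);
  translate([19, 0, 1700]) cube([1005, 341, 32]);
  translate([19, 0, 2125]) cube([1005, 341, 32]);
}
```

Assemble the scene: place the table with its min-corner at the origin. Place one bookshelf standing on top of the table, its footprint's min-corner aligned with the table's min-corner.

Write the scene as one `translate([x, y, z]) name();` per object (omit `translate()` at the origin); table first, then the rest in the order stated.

table();
translate([0, 0, 761]) bookshelf();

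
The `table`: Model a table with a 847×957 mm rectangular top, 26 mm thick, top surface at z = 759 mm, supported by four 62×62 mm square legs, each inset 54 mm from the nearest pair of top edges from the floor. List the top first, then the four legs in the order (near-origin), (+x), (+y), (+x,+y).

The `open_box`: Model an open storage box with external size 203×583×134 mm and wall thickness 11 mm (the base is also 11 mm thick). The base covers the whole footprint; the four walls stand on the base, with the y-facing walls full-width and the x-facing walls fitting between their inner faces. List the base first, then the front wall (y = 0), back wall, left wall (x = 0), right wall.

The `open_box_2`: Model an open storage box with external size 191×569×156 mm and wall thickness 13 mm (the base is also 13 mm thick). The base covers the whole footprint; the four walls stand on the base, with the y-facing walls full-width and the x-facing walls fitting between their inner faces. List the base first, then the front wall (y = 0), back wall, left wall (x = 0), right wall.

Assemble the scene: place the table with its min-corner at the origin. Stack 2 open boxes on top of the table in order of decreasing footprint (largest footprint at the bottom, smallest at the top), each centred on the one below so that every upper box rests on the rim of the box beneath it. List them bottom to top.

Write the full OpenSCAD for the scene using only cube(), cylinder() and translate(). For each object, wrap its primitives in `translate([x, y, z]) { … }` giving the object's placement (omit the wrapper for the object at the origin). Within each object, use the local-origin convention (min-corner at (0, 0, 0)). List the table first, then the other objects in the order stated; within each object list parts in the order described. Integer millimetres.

translate([0, 0, 733]) cube([847, 957, 26]);
translate([54, 54, 0]) cube([62, 62, 733]);
translate([731, 54, 0]) cube([62, 62, 733]);
translate([54, 841, 0]) cube([62, 62, 733]);
translate([731, 841, 0]) cube([62, 62, 733]);
translate([322, 187, 759]) {
  cube([203, 583, 11]);
  translate([0, 0, 11]) cube([203, 11, 123]);
  translate([0, 572, 11]) cube([203, 11, 123]);
  translate([0, 11, 11]) cube([11, 561, 123]);
  translate([192, 11, 11]) cube([11, 561, 123]);
}
translate([328, 194, 893]) {
  cube([191, 569, 13]);
  translate([0, 0, 13]) cube([191, 13, 143]);
  translate([0, 556, 13]) cube([191, 13, 143]);
  translate([0, 13, 13]) cube([13, 543, 143]);
  translate([178, 13, 13]) cube([13, 543, 143]);
}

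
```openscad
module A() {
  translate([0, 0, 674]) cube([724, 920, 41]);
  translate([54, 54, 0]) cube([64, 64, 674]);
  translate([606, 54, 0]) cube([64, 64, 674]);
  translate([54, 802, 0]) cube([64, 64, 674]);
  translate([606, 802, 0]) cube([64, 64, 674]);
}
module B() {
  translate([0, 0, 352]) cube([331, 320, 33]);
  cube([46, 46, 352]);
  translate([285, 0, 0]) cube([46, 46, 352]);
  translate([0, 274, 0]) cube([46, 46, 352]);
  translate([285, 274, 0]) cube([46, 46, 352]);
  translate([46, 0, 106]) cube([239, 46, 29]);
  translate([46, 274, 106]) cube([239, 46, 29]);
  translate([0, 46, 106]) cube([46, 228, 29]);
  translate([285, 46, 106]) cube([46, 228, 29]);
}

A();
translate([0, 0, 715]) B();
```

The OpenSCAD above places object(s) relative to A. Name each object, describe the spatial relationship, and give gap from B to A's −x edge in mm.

A is a table. B is a stool. The stool is on top of the table. The gap from the stool to the table's −x edge is 0 mm.

The stool's min-x is at 0; the table's min-x is 0; gap = 0 mm.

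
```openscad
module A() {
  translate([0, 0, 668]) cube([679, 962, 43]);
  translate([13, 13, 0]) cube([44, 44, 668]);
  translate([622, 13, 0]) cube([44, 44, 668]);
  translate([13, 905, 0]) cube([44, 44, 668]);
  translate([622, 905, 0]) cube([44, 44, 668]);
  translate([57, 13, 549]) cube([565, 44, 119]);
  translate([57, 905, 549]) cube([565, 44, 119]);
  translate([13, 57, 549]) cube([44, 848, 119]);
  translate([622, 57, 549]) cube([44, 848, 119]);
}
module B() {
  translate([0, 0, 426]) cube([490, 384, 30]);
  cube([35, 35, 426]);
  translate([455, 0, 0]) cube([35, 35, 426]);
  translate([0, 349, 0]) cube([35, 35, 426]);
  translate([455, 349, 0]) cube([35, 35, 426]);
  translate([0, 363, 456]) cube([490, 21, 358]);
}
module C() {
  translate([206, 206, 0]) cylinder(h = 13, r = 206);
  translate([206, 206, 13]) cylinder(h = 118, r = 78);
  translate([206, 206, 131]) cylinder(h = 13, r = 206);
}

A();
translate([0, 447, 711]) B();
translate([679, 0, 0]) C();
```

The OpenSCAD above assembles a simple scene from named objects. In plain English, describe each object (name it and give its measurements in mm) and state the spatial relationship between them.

A is a table: top 679 mm (x) × 962 mm (y), 43 mm thick, upper face at z = 711 mm, on four 44×44 mm square legs, each inset 13 mm from the nearest pair of top edges, running from z = 0 to the bottom of the top. Four apron rails, 44 mm thick and 119 mm tall, run between adjacent legs with their top edges flush with the underside of the top and their outer faces flush with the legs' outer faces.

B is a chair: 490×384 mm seat, 30 mm thick, top at z = 456 mm, on four 35 mm square corner legs flush with the seat edges. A 21 mm thick backrest slab spans the full seat width, extending 358 mm above the seat top, its back face flush with the seat's +y edge.

C is a spool: two coaxial disc flanges of radius 206 mm and thickness 13 mm, joined by a core cylinder of radius 78 mm and height 118 mm. The lower flange rests on z = 0 and the three cylinders share a vertical axis.

The chair is on top of the table. The spool is against the table's +x side, with their −y faces flush.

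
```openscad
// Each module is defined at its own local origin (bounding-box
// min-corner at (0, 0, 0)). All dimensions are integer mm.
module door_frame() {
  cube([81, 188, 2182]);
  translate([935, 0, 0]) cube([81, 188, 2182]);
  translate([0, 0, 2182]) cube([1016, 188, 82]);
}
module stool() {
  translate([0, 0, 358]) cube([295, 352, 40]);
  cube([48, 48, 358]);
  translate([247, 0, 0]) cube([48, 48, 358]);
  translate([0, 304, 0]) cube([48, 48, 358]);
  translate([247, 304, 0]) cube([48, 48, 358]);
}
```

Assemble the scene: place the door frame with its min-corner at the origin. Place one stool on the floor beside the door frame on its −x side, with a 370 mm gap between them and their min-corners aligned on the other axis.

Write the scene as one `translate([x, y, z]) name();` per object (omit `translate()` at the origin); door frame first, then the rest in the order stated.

door_frame();
translate([-665, 0, 0]) stool();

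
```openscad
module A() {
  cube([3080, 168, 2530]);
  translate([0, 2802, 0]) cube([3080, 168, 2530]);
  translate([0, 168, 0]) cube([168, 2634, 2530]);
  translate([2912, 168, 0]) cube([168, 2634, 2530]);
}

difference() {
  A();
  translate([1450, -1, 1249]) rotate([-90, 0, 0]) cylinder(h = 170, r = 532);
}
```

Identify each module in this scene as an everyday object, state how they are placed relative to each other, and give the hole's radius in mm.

The subtracted cylinder has r = 532 mm.

A is a house frame. The house frame has a circular hole through its front wall. The hole's radius is 532 mm.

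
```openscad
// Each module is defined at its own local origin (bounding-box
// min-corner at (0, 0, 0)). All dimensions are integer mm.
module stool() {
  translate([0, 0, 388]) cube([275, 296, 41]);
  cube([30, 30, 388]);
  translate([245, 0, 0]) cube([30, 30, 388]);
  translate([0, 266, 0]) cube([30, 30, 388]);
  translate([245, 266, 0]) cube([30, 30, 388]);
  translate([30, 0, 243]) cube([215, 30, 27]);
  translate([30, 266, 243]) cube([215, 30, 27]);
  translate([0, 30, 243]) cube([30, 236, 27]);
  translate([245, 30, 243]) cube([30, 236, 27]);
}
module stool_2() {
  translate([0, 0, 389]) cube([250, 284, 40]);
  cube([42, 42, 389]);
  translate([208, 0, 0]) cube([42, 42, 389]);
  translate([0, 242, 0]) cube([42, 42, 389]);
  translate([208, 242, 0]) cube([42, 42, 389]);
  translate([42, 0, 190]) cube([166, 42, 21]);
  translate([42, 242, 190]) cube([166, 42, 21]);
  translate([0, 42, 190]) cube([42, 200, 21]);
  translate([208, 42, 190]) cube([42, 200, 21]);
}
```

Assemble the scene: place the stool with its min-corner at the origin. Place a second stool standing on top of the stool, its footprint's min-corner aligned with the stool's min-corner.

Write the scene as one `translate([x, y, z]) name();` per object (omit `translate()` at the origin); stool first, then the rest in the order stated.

stool();
translate([0, 0, 429]) stool_2();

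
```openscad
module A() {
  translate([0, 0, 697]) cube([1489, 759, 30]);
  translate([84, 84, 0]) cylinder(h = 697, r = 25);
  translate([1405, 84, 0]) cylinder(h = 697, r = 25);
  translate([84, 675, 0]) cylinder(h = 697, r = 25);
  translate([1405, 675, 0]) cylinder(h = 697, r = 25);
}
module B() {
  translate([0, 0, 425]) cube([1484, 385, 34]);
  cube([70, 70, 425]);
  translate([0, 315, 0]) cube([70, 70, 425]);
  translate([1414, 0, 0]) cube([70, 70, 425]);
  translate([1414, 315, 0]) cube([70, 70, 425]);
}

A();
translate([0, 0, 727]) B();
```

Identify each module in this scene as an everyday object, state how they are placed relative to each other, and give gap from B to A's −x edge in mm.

The bench's min-x is at 0; the table's min-x is 0; gap = 0 mm.

A is a table. B is a bench. The bench is on top of the table. The gap from the bench to the table's −x edge is 0 mm.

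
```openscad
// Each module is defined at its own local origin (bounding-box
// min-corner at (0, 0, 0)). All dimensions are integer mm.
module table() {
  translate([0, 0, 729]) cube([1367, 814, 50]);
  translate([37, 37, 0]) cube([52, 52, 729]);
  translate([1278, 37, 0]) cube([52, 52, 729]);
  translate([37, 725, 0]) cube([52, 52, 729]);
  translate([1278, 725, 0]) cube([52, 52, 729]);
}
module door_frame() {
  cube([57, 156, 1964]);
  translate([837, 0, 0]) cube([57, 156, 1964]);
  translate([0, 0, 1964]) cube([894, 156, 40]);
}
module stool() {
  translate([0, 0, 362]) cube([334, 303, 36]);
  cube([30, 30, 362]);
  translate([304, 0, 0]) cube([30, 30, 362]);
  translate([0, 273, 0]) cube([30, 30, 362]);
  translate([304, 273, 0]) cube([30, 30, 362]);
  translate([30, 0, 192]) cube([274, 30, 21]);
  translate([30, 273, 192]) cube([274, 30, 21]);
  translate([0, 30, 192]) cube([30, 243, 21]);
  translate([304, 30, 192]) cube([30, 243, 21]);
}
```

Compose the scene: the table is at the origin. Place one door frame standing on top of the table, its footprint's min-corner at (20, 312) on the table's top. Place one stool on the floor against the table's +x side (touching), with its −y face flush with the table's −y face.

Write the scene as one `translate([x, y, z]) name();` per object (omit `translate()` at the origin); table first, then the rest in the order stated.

table();
translate([20, 312, 779]) door_frame();
translate([1367, 0, 0]) stool();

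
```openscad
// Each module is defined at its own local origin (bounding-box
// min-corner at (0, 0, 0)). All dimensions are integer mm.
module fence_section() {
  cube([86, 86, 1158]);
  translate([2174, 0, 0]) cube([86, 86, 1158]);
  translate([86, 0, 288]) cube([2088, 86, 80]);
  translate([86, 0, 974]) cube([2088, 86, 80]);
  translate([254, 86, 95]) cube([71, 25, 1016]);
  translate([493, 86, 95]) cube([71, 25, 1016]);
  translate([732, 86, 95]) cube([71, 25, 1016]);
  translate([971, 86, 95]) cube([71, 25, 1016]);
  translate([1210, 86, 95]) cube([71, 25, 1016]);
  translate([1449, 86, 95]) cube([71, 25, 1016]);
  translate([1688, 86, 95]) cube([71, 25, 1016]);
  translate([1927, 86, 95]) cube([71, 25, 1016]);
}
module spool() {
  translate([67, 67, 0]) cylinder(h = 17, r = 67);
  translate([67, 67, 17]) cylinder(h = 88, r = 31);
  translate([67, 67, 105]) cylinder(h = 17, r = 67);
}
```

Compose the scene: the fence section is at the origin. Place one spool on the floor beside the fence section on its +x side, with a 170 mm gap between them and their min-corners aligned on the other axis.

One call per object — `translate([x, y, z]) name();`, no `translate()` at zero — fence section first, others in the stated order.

fence_section();
translate([2430, 0, 0]) spool();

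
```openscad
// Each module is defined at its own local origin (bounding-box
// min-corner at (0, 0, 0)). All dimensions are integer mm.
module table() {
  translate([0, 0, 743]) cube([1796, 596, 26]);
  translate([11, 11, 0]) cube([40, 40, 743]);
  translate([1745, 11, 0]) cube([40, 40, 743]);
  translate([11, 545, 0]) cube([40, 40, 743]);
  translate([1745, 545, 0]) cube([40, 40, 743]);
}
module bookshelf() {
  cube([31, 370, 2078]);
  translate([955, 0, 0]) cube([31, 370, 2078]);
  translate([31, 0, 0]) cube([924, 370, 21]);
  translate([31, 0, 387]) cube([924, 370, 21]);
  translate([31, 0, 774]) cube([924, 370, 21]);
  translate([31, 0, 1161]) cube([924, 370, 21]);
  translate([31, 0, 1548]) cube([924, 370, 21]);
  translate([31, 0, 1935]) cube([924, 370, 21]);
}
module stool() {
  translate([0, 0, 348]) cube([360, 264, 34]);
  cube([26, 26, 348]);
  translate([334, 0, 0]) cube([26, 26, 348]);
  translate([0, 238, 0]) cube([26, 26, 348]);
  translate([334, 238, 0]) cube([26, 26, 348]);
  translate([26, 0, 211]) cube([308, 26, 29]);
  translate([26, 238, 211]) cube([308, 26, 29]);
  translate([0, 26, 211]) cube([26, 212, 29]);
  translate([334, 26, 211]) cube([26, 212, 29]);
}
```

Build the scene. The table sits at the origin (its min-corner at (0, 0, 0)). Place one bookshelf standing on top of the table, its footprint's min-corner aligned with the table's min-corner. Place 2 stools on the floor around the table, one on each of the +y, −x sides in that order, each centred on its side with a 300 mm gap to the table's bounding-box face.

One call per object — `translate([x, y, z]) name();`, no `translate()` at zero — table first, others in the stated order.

table();
translate([0, 0, 769]) bookshelf();
translate([718, 896, 0]) stool();
translate([-660, 166, 0]) stool();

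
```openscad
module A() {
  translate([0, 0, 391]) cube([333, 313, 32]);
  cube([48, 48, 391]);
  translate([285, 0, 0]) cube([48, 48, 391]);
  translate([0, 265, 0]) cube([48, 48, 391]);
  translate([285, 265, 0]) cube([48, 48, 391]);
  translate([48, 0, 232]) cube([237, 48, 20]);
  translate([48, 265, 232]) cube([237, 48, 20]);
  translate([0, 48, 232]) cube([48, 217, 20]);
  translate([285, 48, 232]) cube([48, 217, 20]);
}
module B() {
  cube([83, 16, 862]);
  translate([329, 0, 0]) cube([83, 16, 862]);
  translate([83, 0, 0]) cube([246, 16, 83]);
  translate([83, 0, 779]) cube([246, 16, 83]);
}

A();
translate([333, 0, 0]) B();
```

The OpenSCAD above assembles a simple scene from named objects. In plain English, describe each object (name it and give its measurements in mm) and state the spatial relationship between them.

A is a four-legged stool. The seat is a 333×313×32 mm slab whose top surface is at z = 423 mm; four square legs, each 48×48 mm in cross-section, run from the floor (z = 0) to the underside of the seat, each flush with a corner of the seat. Four stretchers, 48 mm wide and 20 mm tall, connect adjacent legs with their undersides at z = 232 mm, each running between the inner faces of the legs it joins and aligned with the legs' outer faces on the other axis.

B is a rectangular picture frame lying in the x–z plane (depth along y). The opening is 246 mm wide (x) by 696 mm tall (z), surrounded by a border 83 mm wide on all four sides. The frame is 16 mm deep and is made of two full-height vertical stiles with two horizontal rails fitted between them.

The picture frame is against the stool's +x side, with their −y faces flush.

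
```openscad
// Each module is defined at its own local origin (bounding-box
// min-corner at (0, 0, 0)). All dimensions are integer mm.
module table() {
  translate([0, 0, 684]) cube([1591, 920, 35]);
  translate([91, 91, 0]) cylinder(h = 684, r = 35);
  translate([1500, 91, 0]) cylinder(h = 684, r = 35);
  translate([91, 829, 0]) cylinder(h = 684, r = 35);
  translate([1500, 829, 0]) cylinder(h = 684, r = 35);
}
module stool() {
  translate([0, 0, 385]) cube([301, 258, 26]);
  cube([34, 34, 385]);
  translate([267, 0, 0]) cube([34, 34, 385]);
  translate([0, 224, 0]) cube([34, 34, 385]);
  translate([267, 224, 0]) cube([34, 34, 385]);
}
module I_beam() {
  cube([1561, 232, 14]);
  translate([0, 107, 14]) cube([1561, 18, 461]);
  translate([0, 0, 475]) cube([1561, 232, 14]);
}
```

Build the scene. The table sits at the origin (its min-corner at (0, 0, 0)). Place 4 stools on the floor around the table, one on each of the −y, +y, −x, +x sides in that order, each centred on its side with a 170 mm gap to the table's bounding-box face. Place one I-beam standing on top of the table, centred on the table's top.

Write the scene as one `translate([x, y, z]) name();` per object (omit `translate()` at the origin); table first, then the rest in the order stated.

table();
translate([645, -428, 0]) stool();
translate([645, 1090, 0]) stool();
translate([-471, 331, 0]) stool();
translate([1761, 331, 0]) stool();
translate([15, 344, 719]) I_beam();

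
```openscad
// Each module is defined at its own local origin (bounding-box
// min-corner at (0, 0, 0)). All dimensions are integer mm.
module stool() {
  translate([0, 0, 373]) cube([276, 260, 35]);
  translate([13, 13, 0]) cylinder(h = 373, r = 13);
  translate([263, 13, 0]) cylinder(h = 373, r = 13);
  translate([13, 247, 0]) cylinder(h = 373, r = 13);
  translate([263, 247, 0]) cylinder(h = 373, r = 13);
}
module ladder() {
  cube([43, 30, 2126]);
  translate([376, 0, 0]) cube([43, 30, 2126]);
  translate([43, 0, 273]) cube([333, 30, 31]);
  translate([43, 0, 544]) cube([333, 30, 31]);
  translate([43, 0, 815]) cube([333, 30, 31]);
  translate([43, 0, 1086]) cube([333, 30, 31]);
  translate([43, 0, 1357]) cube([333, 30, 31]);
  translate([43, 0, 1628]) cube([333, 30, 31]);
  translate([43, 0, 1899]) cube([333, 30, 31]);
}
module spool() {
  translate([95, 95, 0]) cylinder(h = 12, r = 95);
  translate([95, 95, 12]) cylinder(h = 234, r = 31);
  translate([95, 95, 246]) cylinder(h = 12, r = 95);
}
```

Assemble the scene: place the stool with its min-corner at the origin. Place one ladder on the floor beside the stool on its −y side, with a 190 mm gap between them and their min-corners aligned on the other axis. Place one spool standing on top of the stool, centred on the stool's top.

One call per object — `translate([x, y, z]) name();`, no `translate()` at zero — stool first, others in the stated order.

stool();
translate([0, -220, 0]) ladder();
translate([43, 35, 408]) spool();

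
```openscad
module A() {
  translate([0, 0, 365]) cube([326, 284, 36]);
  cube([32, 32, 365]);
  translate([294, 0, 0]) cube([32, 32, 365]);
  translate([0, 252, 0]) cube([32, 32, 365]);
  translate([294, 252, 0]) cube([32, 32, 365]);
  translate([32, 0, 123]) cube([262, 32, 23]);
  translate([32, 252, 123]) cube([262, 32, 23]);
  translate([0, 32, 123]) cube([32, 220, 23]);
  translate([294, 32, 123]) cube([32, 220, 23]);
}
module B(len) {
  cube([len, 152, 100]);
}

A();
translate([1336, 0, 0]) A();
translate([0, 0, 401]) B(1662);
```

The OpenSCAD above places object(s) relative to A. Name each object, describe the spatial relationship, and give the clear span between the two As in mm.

A is a stool. B is a beam. A beam spans the tops of two stools. The clear span between the two stools is 1010 mm.

Second stool starts at x = 1336; first ends at x = 326; clear span = 1336 − 326 = 1010 mm.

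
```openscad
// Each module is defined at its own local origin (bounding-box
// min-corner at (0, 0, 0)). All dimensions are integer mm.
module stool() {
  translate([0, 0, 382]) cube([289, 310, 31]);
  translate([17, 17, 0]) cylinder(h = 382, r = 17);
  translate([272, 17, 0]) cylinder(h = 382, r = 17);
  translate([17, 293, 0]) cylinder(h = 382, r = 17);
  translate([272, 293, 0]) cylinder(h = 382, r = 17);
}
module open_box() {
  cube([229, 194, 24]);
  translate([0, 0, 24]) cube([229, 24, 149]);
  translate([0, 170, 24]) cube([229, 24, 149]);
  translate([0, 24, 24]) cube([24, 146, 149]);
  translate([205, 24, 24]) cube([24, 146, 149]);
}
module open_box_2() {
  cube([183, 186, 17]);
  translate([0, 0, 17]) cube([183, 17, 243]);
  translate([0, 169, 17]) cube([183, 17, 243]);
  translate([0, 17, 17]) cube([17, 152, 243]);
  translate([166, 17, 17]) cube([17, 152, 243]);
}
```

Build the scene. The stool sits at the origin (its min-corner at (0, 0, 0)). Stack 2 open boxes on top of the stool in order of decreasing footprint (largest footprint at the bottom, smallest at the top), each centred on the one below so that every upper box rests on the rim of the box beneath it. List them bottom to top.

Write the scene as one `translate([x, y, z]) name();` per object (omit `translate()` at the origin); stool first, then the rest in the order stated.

stool();
translate([30, 58, 413]) open_box();
translate([53, 62, 586]) open_box_2();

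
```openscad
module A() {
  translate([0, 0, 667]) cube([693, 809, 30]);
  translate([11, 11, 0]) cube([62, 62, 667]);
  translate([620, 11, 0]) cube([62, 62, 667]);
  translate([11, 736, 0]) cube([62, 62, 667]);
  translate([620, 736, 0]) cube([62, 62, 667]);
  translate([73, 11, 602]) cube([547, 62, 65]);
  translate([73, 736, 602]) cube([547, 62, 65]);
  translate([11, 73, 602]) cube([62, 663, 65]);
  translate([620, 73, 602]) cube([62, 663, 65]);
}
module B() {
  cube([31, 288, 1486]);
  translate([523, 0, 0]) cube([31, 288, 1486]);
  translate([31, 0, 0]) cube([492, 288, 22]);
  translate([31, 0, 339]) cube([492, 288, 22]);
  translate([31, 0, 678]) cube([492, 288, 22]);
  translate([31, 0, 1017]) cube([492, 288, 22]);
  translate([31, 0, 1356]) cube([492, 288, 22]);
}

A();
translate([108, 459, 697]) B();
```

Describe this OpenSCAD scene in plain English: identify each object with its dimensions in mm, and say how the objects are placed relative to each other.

A is a rectangular dining table. The top is 693×809×30 mm with its upper surface at z = 697 mm. It stands on four 62×62 mm square legs, each inset 11 mm from the nearest pair of top edges, running from the floor to the underside of the top. Four apron rails, 62 mm thick and 65 mm tall, run between adjacent legs with their top edges flush with the underside of the top and their outer faces flush with the legs' outer faces.

B is an open bookshelf. Two side panels, each 31 mm thick, 288 mm deep and 1486 mm tall, stand 554 mm apart (outside-to-outside). Between them sit 5 shelves, each 22 mm thick and 288 mm deep, spanning the full gap between the sides. The bottom shelf rests on the floor (its underside at z = 0) and the clear gap between one shelf's top and the next shelf's underside is 317 mm.

The bookshelf is on top of the table.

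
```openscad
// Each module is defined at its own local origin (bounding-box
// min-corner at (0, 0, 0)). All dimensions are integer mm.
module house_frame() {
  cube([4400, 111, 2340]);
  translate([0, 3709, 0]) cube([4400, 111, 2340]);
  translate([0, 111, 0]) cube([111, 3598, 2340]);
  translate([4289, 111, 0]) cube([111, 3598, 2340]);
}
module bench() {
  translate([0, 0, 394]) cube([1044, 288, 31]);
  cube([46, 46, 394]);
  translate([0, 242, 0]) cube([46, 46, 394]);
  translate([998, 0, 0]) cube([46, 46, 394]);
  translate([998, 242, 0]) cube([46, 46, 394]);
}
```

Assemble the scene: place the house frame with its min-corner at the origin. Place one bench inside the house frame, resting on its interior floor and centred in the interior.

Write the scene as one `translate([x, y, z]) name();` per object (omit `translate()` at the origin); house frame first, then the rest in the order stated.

house_frame();
translate([1678, 1766, 0]) bench();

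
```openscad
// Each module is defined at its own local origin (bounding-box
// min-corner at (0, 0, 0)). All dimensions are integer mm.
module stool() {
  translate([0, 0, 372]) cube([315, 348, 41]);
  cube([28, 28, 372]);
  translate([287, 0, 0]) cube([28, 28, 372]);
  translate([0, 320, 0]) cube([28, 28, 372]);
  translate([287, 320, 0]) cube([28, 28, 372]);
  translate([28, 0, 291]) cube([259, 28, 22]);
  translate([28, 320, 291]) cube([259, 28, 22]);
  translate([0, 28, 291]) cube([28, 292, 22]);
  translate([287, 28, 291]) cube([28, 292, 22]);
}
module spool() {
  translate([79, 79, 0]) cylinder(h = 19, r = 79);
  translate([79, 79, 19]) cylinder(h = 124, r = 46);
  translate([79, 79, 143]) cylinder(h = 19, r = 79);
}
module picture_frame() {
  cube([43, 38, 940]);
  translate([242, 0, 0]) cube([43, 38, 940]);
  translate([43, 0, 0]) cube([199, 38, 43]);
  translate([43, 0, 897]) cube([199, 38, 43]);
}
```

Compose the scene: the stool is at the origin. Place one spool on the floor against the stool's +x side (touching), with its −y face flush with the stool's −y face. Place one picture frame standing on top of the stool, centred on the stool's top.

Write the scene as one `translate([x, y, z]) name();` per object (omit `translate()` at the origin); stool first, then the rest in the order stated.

stool();
translate([315, 0, 0]) spool();
translate([15, 155, 413]) picture_frame();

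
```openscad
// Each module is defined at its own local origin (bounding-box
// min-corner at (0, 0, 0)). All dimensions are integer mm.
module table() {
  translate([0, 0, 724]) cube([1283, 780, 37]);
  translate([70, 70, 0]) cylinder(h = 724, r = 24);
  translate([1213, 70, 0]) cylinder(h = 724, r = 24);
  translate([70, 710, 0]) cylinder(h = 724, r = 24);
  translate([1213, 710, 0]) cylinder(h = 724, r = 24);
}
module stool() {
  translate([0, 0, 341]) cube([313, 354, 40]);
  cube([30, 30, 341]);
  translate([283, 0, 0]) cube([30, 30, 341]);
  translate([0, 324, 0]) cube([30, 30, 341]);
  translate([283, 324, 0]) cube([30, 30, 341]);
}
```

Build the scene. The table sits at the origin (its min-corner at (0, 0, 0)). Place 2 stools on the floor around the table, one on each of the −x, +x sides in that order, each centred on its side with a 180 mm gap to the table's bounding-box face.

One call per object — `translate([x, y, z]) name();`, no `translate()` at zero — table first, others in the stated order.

table();
translate([-493, 213, 0]) stool();
translate([1463, 213, 0]) stool();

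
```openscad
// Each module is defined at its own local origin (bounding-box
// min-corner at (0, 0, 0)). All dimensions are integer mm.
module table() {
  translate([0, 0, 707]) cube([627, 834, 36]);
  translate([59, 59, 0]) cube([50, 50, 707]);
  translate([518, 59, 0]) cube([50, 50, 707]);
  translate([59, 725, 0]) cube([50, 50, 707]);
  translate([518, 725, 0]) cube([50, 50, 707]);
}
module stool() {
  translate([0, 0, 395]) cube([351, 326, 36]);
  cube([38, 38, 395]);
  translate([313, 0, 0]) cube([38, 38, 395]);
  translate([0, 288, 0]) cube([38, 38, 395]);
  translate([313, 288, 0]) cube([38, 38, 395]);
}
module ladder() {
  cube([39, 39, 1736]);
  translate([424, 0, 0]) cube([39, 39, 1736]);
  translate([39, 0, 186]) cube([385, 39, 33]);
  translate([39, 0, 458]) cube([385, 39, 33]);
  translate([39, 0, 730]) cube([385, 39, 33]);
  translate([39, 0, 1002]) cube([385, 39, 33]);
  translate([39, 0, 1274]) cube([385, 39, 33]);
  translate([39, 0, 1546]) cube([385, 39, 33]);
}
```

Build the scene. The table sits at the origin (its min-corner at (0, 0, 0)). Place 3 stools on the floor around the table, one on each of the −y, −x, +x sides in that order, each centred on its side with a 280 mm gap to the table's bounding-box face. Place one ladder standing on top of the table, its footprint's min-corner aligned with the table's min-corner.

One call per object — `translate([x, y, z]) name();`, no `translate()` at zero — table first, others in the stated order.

table();
translate([138, -606, 0]) stool();
translate([-631, 254, 0]) stool();
translate([907, 254, 0]) stool();
translate([0, 0, 743]) ladder();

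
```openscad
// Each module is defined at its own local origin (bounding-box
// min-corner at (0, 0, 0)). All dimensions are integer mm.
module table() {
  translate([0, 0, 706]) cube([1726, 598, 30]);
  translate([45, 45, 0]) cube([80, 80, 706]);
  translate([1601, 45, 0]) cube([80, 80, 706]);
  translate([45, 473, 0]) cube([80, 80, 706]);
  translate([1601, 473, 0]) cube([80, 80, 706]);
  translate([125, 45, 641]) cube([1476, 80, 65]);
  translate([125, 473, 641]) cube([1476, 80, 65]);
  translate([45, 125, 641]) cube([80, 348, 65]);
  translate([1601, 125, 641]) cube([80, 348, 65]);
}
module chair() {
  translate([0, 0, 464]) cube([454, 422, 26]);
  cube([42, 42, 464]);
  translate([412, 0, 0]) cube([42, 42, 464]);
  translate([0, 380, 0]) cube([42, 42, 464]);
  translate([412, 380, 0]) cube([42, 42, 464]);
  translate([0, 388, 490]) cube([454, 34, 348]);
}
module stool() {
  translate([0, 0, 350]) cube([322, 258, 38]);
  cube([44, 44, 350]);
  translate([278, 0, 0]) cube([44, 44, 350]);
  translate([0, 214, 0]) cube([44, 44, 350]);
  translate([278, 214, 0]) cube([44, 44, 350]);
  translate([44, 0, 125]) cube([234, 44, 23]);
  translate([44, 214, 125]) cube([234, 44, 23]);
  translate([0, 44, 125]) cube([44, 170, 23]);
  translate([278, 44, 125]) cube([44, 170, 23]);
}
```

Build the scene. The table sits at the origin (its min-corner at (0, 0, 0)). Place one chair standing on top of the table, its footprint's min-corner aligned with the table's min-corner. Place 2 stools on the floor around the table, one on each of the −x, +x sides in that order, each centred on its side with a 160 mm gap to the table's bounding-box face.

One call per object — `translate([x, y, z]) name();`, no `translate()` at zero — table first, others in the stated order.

table();
translate([0, 0, 736]) chair();
translate([-482, 170, 0]) stool();
translate([1886, 170, 0]) stool();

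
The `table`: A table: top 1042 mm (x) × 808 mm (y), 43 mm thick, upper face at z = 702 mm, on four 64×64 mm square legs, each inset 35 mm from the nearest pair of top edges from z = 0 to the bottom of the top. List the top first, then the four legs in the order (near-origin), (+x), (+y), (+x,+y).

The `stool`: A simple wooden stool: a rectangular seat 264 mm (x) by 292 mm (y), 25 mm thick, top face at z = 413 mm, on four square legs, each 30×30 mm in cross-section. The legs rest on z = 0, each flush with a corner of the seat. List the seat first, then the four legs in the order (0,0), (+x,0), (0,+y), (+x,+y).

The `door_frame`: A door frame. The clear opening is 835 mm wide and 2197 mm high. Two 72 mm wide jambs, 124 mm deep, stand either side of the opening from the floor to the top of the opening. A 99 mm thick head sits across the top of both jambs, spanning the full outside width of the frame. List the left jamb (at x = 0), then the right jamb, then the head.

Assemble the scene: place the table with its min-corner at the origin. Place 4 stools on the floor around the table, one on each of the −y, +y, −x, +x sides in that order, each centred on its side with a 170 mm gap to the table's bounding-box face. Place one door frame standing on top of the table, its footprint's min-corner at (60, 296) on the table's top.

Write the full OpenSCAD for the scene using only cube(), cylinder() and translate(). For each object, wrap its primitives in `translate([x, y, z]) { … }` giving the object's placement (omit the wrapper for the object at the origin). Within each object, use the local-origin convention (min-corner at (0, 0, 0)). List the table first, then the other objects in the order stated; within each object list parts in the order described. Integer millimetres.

translate([0, 0, 659]) cube([1042, 808, 43]);
translate([35, 35, 0]) cube([64, 64, 659]);
translate([943, 35, 0]) cube([64, 64, 659]);
translate([35, 709, 0]) cube([64, 64, 659]);
translate([943, 709, 0]) cube([64, 64, 659]);
translate([389, -462, 0]) {
  translate([0, 0, 388]) cube([264, 292, 25]);
  cube([30, 30, 388]);
  translate([234, 0, 0]) cube([30, 30, 388]);
  translate([0, 262, 0]) cube([30, 30, 388]);
  translate([234, 262, 0]) cube([30, 30, 388]);
}
translate([389, 978, 0]) {
  translate([0, 0, 388]) cube([264, 292, 25]);
  cube([30, 30, 388]);
  translate([234, 0, 0]) cube([30, 30, 388]);
  translate([0, 262, 0]) cube([30, 30, 388]);
  translate([234, 262, 0]) cube([30, 30, 388]);
}
translate([-434, 258, 0]) {
  translate([0, 0, 388]) cube([264, 292, 25]);
  cube([30, 30, 388]);
  translate([234, 0, 0]) cube([30, 30, 388]);
  translate([0, 262, 0]) cube([30, 30, 388]);
  translate([234, 262, 0]) cube([30, 30, 388]);
}
translate([1212, 258, 0]) {
  translate([0, 0, 388]) cube([264, 292, 25]);
  cube([30, 30, 388]);
  translate([234, 0, 0]) cube([30, 30, 388]);
  translate([0, 262, 0]) cube([30, 30, 388]);
  translate([234, 262, 0]) cube([30, 30, 388]);
}
translate([60, 296, 702]) {
  cube([72, 124, 2197]);
  translate([907, 0, 0]) cube([72, 124, 2197]);
  translate([0, 0, 2197]) cube([979, 124, 99]);
}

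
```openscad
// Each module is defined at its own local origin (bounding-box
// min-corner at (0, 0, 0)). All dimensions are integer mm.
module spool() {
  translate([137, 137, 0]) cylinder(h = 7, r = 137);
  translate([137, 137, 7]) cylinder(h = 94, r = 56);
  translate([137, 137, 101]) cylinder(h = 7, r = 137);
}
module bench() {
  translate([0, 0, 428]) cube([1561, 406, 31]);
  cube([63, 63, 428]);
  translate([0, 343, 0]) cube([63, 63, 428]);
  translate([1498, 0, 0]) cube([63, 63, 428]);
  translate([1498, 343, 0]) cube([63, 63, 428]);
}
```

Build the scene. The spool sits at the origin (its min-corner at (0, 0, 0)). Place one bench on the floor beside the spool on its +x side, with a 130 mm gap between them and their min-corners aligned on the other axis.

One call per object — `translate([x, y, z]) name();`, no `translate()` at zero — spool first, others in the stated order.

spool();
translate([404, 0, 0]) bench();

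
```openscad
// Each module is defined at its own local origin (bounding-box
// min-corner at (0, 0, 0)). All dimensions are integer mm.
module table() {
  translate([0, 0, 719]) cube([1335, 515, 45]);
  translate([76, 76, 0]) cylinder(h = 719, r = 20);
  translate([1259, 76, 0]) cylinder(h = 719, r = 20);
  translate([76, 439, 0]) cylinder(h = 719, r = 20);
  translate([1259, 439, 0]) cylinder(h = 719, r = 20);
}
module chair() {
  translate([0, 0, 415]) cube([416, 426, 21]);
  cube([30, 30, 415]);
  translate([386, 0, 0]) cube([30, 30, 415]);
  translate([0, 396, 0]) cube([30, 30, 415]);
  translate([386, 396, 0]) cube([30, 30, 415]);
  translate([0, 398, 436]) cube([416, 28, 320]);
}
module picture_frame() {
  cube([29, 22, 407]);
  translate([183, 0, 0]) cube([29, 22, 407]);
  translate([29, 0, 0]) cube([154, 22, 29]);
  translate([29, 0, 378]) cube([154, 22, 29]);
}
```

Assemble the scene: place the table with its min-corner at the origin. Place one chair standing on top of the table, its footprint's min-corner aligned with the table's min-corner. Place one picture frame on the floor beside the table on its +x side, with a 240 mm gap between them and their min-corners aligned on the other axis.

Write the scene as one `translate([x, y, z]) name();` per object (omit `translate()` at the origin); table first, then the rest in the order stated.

table();
translate([0, 0, 764]) chair();
translate([1575, 0, 0]) picture_frame();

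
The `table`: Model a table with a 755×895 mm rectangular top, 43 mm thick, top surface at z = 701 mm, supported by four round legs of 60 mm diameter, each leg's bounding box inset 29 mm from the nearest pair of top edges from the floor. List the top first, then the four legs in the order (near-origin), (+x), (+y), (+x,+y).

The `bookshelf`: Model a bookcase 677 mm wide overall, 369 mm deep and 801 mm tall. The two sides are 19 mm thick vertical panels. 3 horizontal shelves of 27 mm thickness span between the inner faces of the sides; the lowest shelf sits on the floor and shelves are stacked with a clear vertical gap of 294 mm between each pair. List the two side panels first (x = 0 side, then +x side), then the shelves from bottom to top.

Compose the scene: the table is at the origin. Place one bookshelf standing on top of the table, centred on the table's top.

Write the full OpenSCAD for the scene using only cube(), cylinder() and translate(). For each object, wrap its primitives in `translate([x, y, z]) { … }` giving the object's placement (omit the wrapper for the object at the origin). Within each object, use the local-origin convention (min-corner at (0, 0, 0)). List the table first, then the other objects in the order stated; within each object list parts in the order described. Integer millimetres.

translate([0, 0, 658]) cube([755, 895, 43]);
translate([59, 59, 0]) cylinder(h = 658, r = 30);
translate([696, 59, 0]) cylinder(h = 658, r = 30);
translate([59, 836, 0]) cylinder(h = 658, r = 30);
translate([696, 836, 0]) cylinder(h = 658, r = 30);
translate([39, 263, 701]) {
  cube([19, 369, 801]);
  translate([658, 0, 0]) cube([19, 369, 801]);
  translate([19, 0, 0]) cube([639, 369, 27]);
  translate([19, 0, 321]) cube([639, 369, 27]);
  translate([19, 0, 642]) cube([639, 369, 27]);
}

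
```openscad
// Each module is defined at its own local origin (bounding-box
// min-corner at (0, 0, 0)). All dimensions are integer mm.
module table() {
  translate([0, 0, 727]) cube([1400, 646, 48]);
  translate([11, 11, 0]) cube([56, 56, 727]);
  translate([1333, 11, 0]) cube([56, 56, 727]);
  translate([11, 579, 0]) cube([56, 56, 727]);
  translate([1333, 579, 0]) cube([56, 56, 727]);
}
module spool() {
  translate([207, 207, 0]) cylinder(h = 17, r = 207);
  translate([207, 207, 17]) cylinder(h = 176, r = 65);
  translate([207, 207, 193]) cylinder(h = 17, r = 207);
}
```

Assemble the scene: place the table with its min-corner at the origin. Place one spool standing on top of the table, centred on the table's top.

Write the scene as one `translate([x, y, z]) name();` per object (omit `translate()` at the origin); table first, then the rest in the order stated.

table();
translate([493, 116, 775]) spool();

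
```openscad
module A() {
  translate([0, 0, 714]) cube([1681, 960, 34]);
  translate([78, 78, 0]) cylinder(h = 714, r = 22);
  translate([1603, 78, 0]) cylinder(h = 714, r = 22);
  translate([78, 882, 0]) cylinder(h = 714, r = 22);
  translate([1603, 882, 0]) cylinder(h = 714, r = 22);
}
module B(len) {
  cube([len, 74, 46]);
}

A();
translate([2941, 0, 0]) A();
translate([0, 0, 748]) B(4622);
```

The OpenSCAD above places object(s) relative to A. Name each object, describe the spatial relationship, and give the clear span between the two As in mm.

A is a table. B is a beam. A beam spans the tops of two tables. The clear span between the two tables is 1260 mm.

Second table starts at x = 2941; first ends at x = 1681; clear span = 2941 − 1681 = 1260 mm.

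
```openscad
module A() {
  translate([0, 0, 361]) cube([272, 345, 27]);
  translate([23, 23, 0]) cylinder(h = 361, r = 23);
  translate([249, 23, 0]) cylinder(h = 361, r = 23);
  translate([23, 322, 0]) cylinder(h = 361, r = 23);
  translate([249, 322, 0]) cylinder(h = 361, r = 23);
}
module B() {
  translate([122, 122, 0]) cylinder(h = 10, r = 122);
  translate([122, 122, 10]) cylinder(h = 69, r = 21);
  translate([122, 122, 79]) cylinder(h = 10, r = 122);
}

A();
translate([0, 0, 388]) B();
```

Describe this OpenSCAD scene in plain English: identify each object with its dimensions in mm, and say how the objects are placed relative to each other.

A is a simple wooden stool: a rectangular seat 272 mm (x) by 345 mm (y), 27 mm thick, top face at z = 388 mm, on four round legs, each 46 mm in diameter. The legs rest on z = 0, each leg's axis is inset half a diameter from the nearest pair of seat edges (so the leg's bounding box is flush with the corner).

B is a spool: two coaxial disc flanges of radius 122 mm and thickness 10 mm, joined by a core cylinder of radius 21 mm and height 69 mm. The lower flange rests on z = 0 and the three cylinders share a vertical axis.

The spool is on top of the stool.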